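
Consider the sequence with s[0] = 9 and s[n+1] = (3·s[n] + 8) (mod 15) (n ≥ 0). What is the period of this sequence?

4

Computing terms: s[0] = 9, s[1] = 5, s[2] = 8, s[3] = 2, s[4] = 14, s[5] = 5.
Since s[5] = s[1] = 5, the sequence is eventually periodic: after a pre-period of length 1 it cycles with period 4.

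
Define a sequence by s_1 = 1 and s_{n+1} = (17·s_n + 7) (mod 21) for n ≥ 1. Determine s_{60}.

12

Computing terms: s_1 = 1, s_2 = 3, s_3 = 16, s_4 = 6, s_5 = 4, s_6 = 12, s_7 = 1.
The sequence repeats with period 6.
(60 - 1) mod 6 = 5, so s_{60} = s_6 = 12.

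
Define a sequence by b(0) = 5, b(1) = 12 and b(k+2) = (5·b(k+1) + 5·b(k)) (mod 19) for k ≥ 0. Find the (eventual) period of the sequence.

18

b(0) = 5, b(1) = 12, b(2) = 9, b(3) = 10, b(4) = 0, b(5) = 12, b(6) = 3, b(7) = 18, b(8) = 10, b(9) = 7, b(10) = 9, b(11) = 4, b(12) = 8, b(13) = 3, b(14) = 17, b(15) = 5, b(16) = 15, b(17) = 5, b(18) = 5, b(19) = 12.
Since (b(18), b(19)) = (b(0), b(1)) = (5, 12) (two consecutive terms determine the rest), the sequence is periodic with period 18.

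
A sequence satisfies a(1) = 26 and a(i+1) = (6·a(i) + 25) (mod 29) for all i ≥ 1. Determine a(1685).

6

Listing terms: a(1) = 26, a(2) = 7, a(3) = 9, a(4) = 21, a(5) = 6, a(6) = 3, a(7) = 14, a(8) = 22, a(9) = 12, a(10) = 10, a(11) = 27, a(12) = 13, a(13) = 16, a(14) = 5, a(15) = 26.
The sequence repeats with period 14.
So a(1685) = a(1 + ((1685-1) mod 14)) = a(5) = 6.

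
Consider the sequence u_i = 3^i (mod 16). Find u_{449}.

Listing terms: u_1 = 3; u_2 = 9; u_3 = 11; u_4 = 1; u_5 = 3.
Since u_5 = u_1 = 3, the sequence is periodic with period 4.
So u_{449} = u_{1 + ((449-1) mod 4)} = u_1 = 3.

3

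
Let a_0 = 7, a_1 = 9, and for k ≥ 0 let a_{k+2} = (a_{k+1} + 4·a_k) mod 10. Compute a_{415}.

9

a_0 = 7,  a_1 = 9,  a_2 = 7,  a_3 = 3,  a_4 = 1,  a_5 = 3,  a_6 = 7,  a_7 = 9.
The sequence repeats with period 6.
So a_{415} = a_{0 + ((415-0) mod 6)} = a_1 = 9.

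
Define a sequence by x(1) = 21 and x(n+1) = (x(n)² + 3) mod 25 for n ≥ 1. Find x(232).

Computing terms: x(1) = 21,  x(2) = 19,  x(3) = 14,  x(4) = 24,  x(5) = 4,  x(6) = 19.
Since x(6) = x(2) = 19, the sequence is eventually periodic: after a pre-period of length 1 it cycles with period 4.
For n ≥ 2, x(n) depends only on (n - 2) mod 4. (232 - 2) mod 4 = 2, so x(232) = x(4) = 24.

24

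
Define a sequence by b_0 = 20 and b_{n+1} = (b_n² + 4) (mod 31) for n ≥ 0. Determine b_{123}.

Listing terms: b_0 = 20; b_1 = 1; b_2 = 5; b_3 = 29; b_4 = 8; b_5 = 6; b_6 = 9; b_7 = 23; b_8 = 6.
Since b_8 = b_5 = 6, the sequence is eventually periodic: after a pre-period of length 5 it cycles with period 3.
For n ≥ 5, b_n depends only on (n - 5) mod 3. (123 - 5) mod 3 = 1, so b_{123} = b_6 = 9.

9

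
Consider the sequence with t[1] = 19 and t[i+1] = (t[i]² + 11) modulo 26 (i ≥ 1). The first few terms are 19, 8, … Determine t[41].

Listing terms: t[1] = 19,  t[2] = 8,  t[3] = 23,  t[4] = 20,  t[5] = 21,  t[6] = 10,  t[7] = 7,  t[8] = 8.
Since t[8] = t[2] = 8, the sequence is eventually periodic: after a pre-period of length 1 it cycles with period 6.
For i ≥ 2, t[i] depends only on (i - 2) mod 6. (41 - 2) mod 6 = 3, so t[41] = t[5] = 21.

21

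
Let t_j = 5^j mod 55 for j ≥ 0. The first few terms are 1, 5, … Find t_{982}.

25

t_0 = 1,  t_1 = 5,  t_2 = 25,  t_3 = 15,  t_4 = 20,  t_5 = 45,  t_6 = 5.
Since t_6 = t_1 = 5, the sequence is eventually periodic: after a pre-period of length 1 it cycles with period 5.
For j ≥ 1, t_j depends only on (j - 1) mod 5. (982 - 1) mod 5 = 1, so t_{982} = t_2 = 25.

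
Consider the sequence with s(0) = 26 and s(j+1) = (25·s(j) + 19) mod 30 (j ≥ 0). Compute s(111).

29

Listing terms: s(0) = 26; s(1) = 9; s(2) = 4; s(3) = 29; s(4) = 24; s(5) = 19; s(6) = 14; s(7) = 9.
Since s(7) = s(1) = 9, the sequence is eventually periodic: after a pre-period of length 1 it cycles with period 6.
For j ≥ 1, s(j) depends only on (j - 1) mod 6. (111 - 1) mod 6 = 2, so s(111) = s(3) = 29.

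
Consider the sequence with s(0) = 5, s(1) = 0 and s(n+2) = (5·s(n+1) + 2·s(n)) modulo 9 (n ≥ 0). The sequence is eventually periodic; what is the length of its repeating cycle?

3

s(0) = 5; s(1) = 0; s(2) = 1; s(3) = 5; s(4) = 0.
Since (s(3), s(4)) = (s(0), s(1)) = (5, 0) (two consecutive terms determine the rest), the sequence is periodic with period 3.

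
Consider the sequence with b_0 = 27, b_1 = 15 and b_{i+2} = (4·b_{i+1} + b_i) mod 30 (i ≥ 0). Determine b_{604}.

We have b_0 = 27,  b_1 = 15,  b_2 = 27,  b_3 = 3,  b_4 = 9,  b_5 = 9,  b_6 = 15,  b_7 = 9,  b_8 = 21,  b_9 = 3,  b_{10} = 3,  b_{11} = 15,  b_{12} = 3,  b_{13} = 27,  b_{14} = 21,  b_{15} = 21,  b_{16} = 15,  b_{17} = 21,  b_{18} = 9,  b_{19} = 27,  b_{20} = 27,  b_{21} = 15.
The sequence repeats with period 20.
So b_{604} = b_{0 + ((604-0) mod 20)} = b_4 = 9.

9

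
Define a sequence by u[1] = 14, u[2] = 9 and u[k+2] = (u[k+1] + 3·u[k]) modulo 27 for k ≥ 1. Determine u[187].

24

We have u[1] = 14, u[2] = 9, u[3] = 24, u[4] = 24, u[5] = 15, u[6] = 6, u[7] = 24, u[8] = 15.
Since (u[7], u[8]) = (u[4], u[5]) = (24, 15) (two consecutive terms determine the rest), the sequence is eventually periodic: after a pre-period of length 3 it cycles with period 3.
For k ≥ 4, u[k] depends only on (k - 4) mod 3. (187 - 4) mod 3 = 0, so u[187] = u[4] = 24.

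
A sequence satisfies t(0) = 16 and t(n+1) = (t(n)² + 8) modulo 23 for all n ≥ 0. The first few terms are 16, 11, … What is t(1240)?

21

t(0) = 16; t(1) = 11; t(2) = 14; t(3) = 20; t(4) = 17; t(5) = 21; t(6) = 12; t(7) = 14.
Since t(7) = t(2) = 14, the sequence is eventually periodic: after a pre-period of length 2 it cycles with period 5.
For n ≥ 2, t(n) depends only on (n - 2) mod 5. (1240 - 2) mod 5 = 3, so t(1240) = t(5) = 21.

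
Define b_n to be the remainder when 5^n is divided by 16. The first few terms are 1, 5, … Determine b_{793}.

b_0 = 1, b_1 = 5, b_2 = 9, b_3 = 13, b_4 = 1.
The sequence repeats with period 4.
(793 - 0) mod 4 = 1, so b_{793} = b_1 = 5.

5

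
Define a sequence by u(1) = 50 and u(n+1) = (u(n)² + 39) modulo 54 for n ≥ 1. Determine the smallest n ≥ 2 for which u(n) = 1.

u(1) = 50,  u(2) = 1,  u(3) = 40,  u(4) = 19,  u(5) = 22,  u(6) = 37,  u(7) = 4,  u(8) = 1.
Since u(8) = u(2) = 1, the sequence is eventually periodic: after a pre-period of length 1 it cycles with period 6.
The value 1 first appears (with n ≥ 2) at u(2).

2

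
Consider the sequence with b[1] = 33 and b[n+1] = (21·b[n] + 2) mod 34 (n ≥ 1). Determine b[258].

15

Computing terms: b[1] = 33, b[2] = 15, b[3] = 11, b[4] = 29, b[5] = 33.
The sequence repeats with period 4.
(258 - 1) mod 4 = 1, so b[258] = b[2] = 15.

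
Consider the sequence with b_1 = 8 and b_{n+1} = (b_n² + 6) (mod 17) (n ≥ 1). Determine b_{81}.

We have b_1 = 8; b_2 = 2; b_3 = 10; b_4 = 4; b_5 = 5; b_6 = 14; b_7 = 15; b_8 = 10.
Since b_8 = b_3 = 10, the sequence is eventually periodic: after a pre-period of length 2 it cycles with period 5.
For n ≥ 3, b_n depends only on (n - 3) mod 5. (81 - 3) mod 5 = 3, so b_{81} = b_6 = 14.

14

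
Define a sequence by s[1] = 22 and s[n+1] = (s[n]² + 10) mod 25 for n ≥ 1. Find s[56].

1

We have s[1] = 22, s[2] = 19, s[3] = 21, s[4] = 1, s[5] = 11, s[6] = 6, s[7] = 21.
Since s[7] = s[3] = 21, the sequence is eventually periodic: after a pre-period of length 2 it cycles with period 4.
For n ≥ 3, s[n] depends only on (n - 3) mod 4. (56 - 3) mod 4 = 1, so s[56] = s[4] = 1.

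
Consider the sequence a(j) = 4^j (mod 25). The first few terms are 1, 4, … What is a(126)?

Listing terms: a(0) = 1, a(1) = 4, a(2) = 16, a(3) = 14, a(4) = 6, a(5) = 24, a(6) = 21, a(7) = 9, a(8) = 11, a(9) = 19, a(10) = 1.
Since a(10) = a(0) = 1, the sequence is periodic with period 10.
So a(126) = a(0 + ((126-0) mod 10)) = a(6) = 21.

21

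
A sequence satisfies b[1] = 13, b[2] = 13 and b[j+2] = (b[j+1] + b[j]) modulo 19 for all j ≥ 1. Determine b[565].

b[1] = 13, b[2] = 13, b[3] = 7, b[4] = 1, b[5] = 8, b[6] = 9, b[7] = 17, b[8] = 7, b[9] = 5, b[10] = 12, b[11] = 17, b[12] = 10, b[13] = 8, b[14] = 18, b[15] = 7, b[16] = 6, b[17] = 13, b[18] = 0, b[19] = 13, b[20] = 13.
The sequence repeats with period 18.
(565 - 1) mod 18 = 6, so b[565] = b[7] = 17.

17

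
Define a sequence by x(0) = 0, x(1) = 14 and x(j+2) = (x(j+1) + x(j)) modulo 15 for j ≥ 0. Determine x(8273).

x(0) = 0, x(1) = 14, x(2) = 14, x(3) = 13, x(4) = 12, x(5) = 10, x(6) = 7, x(7) = 2, x(8) = 9, x(9) = 11, x(10) = 5, x(11) = 1, x(12) = 6, x(13) = 7, x(14) = 13, x(15) = 5, x(16) = 3, x(17) = 8, x(18) = 11, x(19) = 4, x(20) = 0, x(21) = 4, x(22) = 4, x(23) = 8, x(24) = 12, x(25) = 5, x(26) = 2, x(27) = 7, x(28) = 9, x(29) = 1, x(30) = 10, x(31) = 11, x(32) = 6, x(33) = 2, x(34) = 8, x(35) = 10, x(36) = 3, x(37) = 13, x(38) = 1, x(39) = 14, x(40) = 0, x(41) = 14.
The sequence repeats with period 40.
(8273 - 0) mod 40 = 33, so x(8273) = x(33) = 2.

2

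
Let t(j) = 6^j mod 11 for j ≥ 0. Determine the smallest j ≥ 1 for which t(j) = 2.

Computing terms: t(0) = 1, t(1) = 6, t(2) = 3, t(3) = 7, t(4) = 9, t(5) = 10, t(6) = 5, t(7) = 8, t(8) = 4, t(9) = 2, t(10) = 1.
Since t(10) = t(0) = 1, the sequence is periodic with period 10.
The value 2 first appears (with j ≥ 1) at t(9).

9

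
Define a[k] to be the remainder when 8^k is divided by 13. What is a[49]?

8

We have a[0] = 1; a[1] = 8; a[2] = 12; a[3] = 5; a[4] = 1.
The sequence repeats with period 4.
(49 - 0) mod 4 = 1, so a[49] = a[1] = 8.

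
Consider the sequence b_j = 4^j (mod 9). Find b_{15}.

1

b_1 = 4, b_2 = 7, b_3 = 1, b_4 = 4.
The sequence repeats with period 3.
So b_{15} = b_{1 + ((15-1) mod 3)} = b_3 = 1.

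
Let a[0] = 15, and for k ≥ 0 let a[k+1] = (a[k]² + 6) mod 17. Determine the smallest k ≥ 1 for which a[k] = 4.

Computing terms: a[0] = 15,  a[1] = 10,  a[2] = 4,  a[3] = 5,  a[4] = 14,  a[5] = 15.
The sequence repeats with period 5.
The value 4 first appears (with k ≥ 1) at a[2].

2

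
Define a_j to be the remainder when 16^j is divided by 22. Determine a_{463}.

4

Listing terms: a_1 = 16,  a_2 = 14,  a_3 = 4,  a_4 = 20,  a_5 = 12,  a_6 = 16.
The sequence repeats with period 5.
(463 - 1) mod 5 = 2, so a_{463} = a_3 = 4.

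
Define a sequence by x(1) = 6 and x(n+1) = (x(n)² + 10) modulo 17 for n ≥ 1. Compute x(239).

x(1) = 6, x(2) = 12, x(3) = 1, x(4) = 11, x(5) = 12.
Since x(5) = x(2) = 12, the sequence is eventually periodic: after a pre-period of length 1 it cycles with period 3.
For n ≥ 2, x(n) depends only on (n - 2) mod 3. (239 - 2) mod 3 = 0, so x(239) = x(2) = 12.

12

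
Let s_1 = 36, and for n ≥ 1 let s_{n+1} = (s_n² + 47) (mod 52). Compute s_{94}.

51

Listing terms: s_1 = 36; s_2 = 43; s_3 = 24; s_4 = 51; s_5 = 48; s_6 = 11; s_7 = 12; s_8 = 35; s_9 = 24.
Since s_9 = s_3 = 24, the sequence is eventually periodic: after a pre-period of length 2 it cycles with period 6.
For n ≥ 3, s_n depends only on (n - 3) mod 6. (94 - 3) mod 6 = 1, so s_{94} = s_4 = 51.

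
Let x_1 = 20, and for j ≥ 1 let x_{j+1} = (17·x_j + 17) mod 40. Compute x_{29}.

We have x_1 = 20; x_2 = 37; x_3 = 6; x_4 = 39; x_5 = 0; x_6 = 17; x_7 = 26; x_8 = 19; x_9 = 20.
The sequence repeats with period 8.
So x_{29} = x_{1 + ((29-1) mod 8)} = x_5 = 0.

0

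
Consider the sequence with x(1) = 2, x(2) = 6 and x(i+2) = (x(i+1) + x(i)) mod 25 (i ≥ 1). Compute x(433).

17

x(1) = 2,  x(2) = 6,  x(3) = 8,  x(4) = 14,  x(5) = 22,  x(6) = 11,  x(7) = 8,  x(8) = 19,  x(9) = 2,  x(10) = 21,  x(11) = 23,  x(12) = 19,  x(13) = 17,  x(14) = 11,  x(15) = 3,  x(16) = 14,  x(17) = 17,  x(18) = 6,  x(19) = 23,  x(20) = 4,  x(21) = 2,  x(22) = 6.
The sequence repeats with period 20.
(433 - 1) mod 20 = 12, so x(433) = x(13) = 17.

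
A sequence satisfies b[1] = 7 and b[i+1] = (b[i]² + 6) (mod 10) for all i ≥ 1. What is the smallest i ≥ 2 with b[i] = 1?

Listing terms: b[1] = 7, b[2] = 5, b[3] = 1, b[4] = 7.
Since b[4] = b[1] = 7, the sequence is periodic with period 3.
The value 1 first appears (with i ≥ 2) at b[3].

3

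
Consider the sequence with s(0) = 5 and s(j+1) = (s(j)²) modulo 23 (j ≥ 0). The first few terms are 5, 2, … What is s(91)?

Computing terms: s(0) = 5,  s(1) = 2,  s(2) = 4,  s(3) = 16,  s(4) = 3,  s(5) = 9,  s(6) = 12,  s(7) = 6,  s(8) = 13,  s(9) = 8,  s(10) = 18,  s(11) = 2.
Since s(11) = s(1) = 2, the sequence is eventually periodic: after a pre-period of length 1 it cycles with period 10.
For j ≥ 1, s(j) depends only on (j - 1) mod 10. (91 - 1) mod 10 = 0, so s(91) = s(1) = 2.

2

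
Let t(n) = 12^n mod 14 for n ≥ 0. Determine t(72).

8

We have t(0) = 1, t(1) = 12, t(2) = 4, t(3) = 6, t(4) = 2, t(5) = 10, t(6) = 8, t(7) = 12.
Since t(7) = t(1) = 12, the sequence is eventually periodic: after a pre-period of length 1 it cycles with period 6.
For n ≥ 1, t(n) depends only on (n - 1) mod 6. (72 - 1) mod 6 = 5, so t(72) = t(6) = 8.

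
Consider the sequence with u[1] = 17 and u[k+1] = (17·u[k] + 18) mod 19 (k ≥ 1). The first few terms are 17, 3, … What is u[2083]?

13

Computing terms: u[1] = 17, u[2] = 3, u[3] = 12, u[4] = 13, u[5] = 11, u[6] = 15, u[7] = 7, u[8] = 4, u[9] = 10, u[10] = 17.
Since u[10] = u[1] = 17, the sequence is periodic with period 9.
So u[2083] = u[1 + ((2083-1) mod 9)] = u[4] = 13.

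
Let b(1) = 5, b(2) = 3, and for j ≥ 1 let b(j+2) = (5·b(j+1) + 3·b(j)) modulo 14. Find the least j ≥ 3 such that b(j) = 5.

4

Listing terms: b(1) = 5, b(2) = 3, b(3) = 2, b(4) = 5, b(5) = 3.
The sequence repeats with period 3.
The value 5 next appears (with j ≥ 3) at b(4).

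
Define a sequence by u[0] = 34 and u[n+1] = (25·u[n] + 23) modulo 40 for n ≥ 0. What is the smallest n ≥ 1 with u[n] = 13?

Computing terms: u[0] = 34,  u[1] = 33,  u[2] = 8,  u[3] = 23,  u[4] = 38,  u[5] = 13,  u[6] = 28,  u[7] = 3,  u[8] = 18,  u[9] = 33.
Since u[9] = u[1] = 33, the sequence is eventually periodic: after a pre-period of length 1 it cycles with period 8.
The value 13 first appears (with n ≥ 1) at u[5].

5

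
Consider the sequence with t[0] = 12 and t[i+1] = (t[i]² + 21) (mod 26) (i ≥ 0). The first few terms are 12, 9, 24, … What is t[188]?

24

Listing terms: t[0] = 12,  t[1] = 9,  t[2] = 24,  t[3] = 25,  t[4] = 22,  t[5] = 11,  t[6] = 12.
Since t[6] = t[0] = 12, the sequence is periodic with period 6.
(188 - 0) mod 6 = 2, so t[188] = t[2] = 24.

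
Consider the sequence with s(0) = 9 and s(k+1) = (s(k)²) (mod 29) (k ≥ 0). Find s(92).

7

Listing terms: s(0) = 9,  s(1) = 23,  s(2) = 7,  s(3) = 20,  s(4) = 23.
Since s(4) = s(1) = 23, the sequence is eventually periodic: after a pre-period of length 1 it cycles with period 3.
For k ≥ 1, s(k) depends only on (k - 1) mod 3. (92 - 1) mod 3 = 1, so s(92) = s(2) = 7.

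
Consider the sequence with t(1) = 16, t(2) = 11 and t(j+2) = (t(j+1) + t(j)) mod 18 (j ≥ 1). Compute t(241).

We have t(1) = 16, t(2) = 11, t(3) = 9, t(4) = 2, t(5) = 11, t(6) = 13, t(7) = 6, t(8) = 1, t(9) = 7, t(10) = 8, t(11) = 15, t(12) = 5, t(13) = 2, t(14) = 7, t(15) = 9, t(16) = 16, t(17) = 7, t(18) = 5, t(19) = 12, t(20) = 17, t(21) = 11, t(22) = 10, t(23) = 3, t(24) = 13, t(25) = 16, t(26) = 11.
The sequence repeats with period 24.
So t(241) = t(1 + ((241-1) mod 24)) = t(1) = 16.

16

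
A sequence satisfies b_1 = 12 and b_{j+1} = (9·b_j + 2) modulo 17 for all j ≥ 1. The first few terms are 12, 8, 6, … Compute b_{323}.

6

b_1 = 12; b_2 = 8; b_3 = 6; b_4 = 5; b_5 = 13; b_6 = 0; b_7 = 2; b_8 = 3; b_9 = 12.
Since b_9 = b_1 = 12, the sequence is periodic with period 8.
So b_{323} = b_{1 + ((323-1) mod 8)} = b_3 = 6.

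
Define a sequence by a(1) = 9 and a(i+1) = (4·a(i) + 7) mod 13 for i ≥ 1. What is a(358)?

a(1) = 9; a(2) = 4; a(3) = 10; a(4) = 8; a(5) = 0; a(6) = 7; a(7) = 9.
The sequence repeats with period 6.
So a(358) = a(1 + ((358-1) mod 6)) = a(4) = 8.

8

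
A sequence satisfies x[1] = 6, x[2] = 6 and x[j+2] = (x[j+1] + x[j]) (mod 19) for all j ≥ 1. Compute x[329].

We have x[1] = 6; x[2] = 6; x[3] = 12; x[4] = 18; x[5] = 11; x[6] = 10; x[7] = 2; x[8] = 12; x[9] = 14; x[10] = 7; x[11] = 2; x[12] = 9; x[13] = 11; x[14] = 1; x[15] = 12; x[16] = 13; x[17] = 6; x[18] = 0; x[19] = 6; x[20] = 6.
The sequence repeats with period 18.
(329 - 1) mod 18 = 4, so x[329] = x[5] = 11.

11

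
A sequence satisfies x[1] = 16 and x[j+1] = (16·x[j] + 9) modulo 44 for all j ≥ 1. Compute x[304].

13

Listing terms: x[1] = 16; x[2] = 1; x[3] = 25; x[4] = 13; x[5] = 41; x[6] = 5; x[7] = 1.
Since x[7] = x[2] = 1, the sequence is eventually periodic: after a pre-period of length 1 it cycles with period 5.
For j ≥ 2, x[j] depends only on (j - 2) mod 5. (304 - 2) mod 5 = 2, so x[304] = x[4] = 13.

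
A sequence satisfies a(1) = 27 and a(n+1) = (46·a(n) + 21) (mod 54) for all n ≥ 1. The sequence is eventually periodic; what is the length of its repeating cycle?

9

Computing terms: a(1) = 27; a(2) = 21; a(3) = 15; a(4) = 9; a(5) = 3; a(6) = 51; a(7) = 45; a(8) = 39; a(9) = 33; a(10) = 27.
The sequence repeats with period 9.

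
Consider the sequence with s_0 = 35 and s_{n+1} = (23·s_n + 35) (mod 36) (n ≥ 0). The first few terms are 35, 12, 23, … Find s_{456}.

Listing terms: s_0 = 35; s_1 = 12; s_2 = 23; s_3 = 24; s_4 = 11; s_5 = 0; s_6 = 35.
Since s_6 = s_0 = 35, the sequence is periodic with period 6.
So s_{456} = s_{0 + ((456-0) mod 6)} = s_0 = 35.

35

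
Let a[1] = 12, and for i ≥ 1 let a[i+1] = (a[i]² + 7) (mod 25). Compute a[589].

23

Computing terms: a[1] = 12, a[2] = 1, a[3] = 8, a[4] = 21, a[5] = 23, a[6] = 11, a[7] = 3, a[8] = 16, a[9] = 13, a[10] = 1.
Since a[10] = a[2] = 1, the sequence is eventually periodic: after a pre-period of length 1 it cycles with period 8.
For i ≥ 2, a[i] depends only on (i - 2) mod 8. (589 - 2) mod 8 = 3, so a[589] = a[5] = 23.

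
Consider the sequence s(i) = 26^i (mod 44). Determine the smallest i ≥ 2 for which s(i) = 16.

2

Computing terms: s(1) = 26,  s(2) = 16,  s(3) = 20,  s(4) = 36,  s(5) = 12,  s(6) = 4,  s(7) = 16.
Since s(7) = s(2) = 16, the sequence is eventually periodic: after a pre-period of length 1 it cycles with period 5.
The value 16 first appears (with i ≥ 2) at s(2).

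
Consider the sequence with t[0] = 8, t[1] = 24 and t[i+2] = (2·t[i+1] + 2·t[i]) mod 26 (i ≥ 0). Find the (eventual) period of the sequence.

12

Computing terms: t[0] = 8, t[1] = 24, t[2] = 12, t[3] = 20, t[4] = 12, t[5] = 12, t[6] = 22, t[7] = 16, t[8] = 24, t[9] = 2, t[10] = 0, t[11] = 4, t[12] = 8, t[13] = 24.
The sequence repeats with period 12.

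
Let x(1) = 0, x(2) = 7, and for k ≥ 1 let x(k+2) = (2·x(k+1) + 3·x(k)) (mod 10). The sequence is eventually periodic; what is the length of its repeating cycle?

x(1) = 0, x(2) = 7, x(3) = 4, x(4) = 9, x(5) = 0, x(6) = 7.
The sequence repeats with period 4.

4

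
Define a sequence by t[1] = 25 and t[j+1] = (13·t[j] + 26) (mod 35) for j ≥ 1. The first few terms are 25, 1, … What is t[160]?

8

Listing terms: t[1] = 25; t[2] = 1; t[3] = 4; t[4] = 8; t[5] = 25.
Since t[5] = t[1] = 25, the sequence is periodic with period 4.
So t[160] = t[1 + ((160-1) mod 4)] = t[4] = 8.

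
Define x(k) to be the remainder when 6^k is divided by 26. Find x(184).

Listing terms: x(0) = 1,  x(1) = 6,  x(2) = 10,  x(3) = 8,  x(4) = 22,  x(5) = 2,  x(6) = 12,  x(7) = 20,  x(8) = 16,  x(9) = 18,  x(10) = 4,  x(11) = 24,  x(12) = 14,  x(13) = 6.
Since x(13) = x(1) = 6, the sequence is eventually periodic: after a pre-period of length 1 it cycles with period 12.
For k ≥ 1, x(k) depends only on (k - 1) mod 12. (184 - 1) mod 12 = 3, so x(184) = x(4) = 22.

22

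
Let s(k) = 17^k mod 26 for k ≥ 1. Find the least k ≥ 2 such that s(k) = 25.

Computing terms: s(1) = 17; s(2) = 3; s(3) = 25; s(4) = 9; s(5) = 23; s(6) = 1; s(7) = 17.
The sequence repeats with period 6.
The value 25 first appears (with k ≥ 2) at s(3).

3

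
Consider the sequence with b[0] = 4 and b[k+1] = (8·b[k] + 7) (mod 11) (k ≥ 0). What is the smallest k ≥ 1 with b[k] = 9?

Listing terms: b[0] = 4,  b[1] = 6,  b[2] = 0,  b[3] = 7,  b[4] = 8,  b[5] = 5,  b[6] = 3,  b[7] = 9,  b[8] = 2,  b[9] = 1,  b[10] = 4.
The sequence repeats with period 10.
The value 9 first appears (with k ≥ 1) at b[7].

7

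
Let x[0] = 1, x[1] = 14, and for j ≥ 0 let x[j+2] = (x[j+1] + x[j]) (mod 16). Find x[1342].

4

x[0] = 1,  x[1] = 14,  x[2] = 15,  x[3] = 13,  x[4] = 12,  x[5] = 9,  x[6] = 5,  x[7] = 14,  x[8] = 3,  x[9] = 1,  x[10] = 4,  x[11] = 5,  x[12] = 9,  x[13] = 14,  x[14] = 7,  x[15] = 5,  x[16] = 12,  x[17] = 1,  x[18] = 13,  x[19] = 14,  x[20] = 11,  x[21] = 9,  x[22] = 4,  x[23] = 13,  x[24] = 1,  x[25] = 14.
The sequence repeats with period 24.
So x[1342] = x[0 + ((1342-0) mod 24)] = x[22] = 4.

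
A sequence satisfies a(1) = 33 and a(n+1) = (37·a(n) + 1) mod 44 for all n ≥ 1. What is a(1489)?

Computing terms: a(1) = 33, a(2) = 34, a(3) = 27, a(4) = 32, a(5) = 41, a(6) = 22, a(7) = 23, a(8) = 16, a(9) = 21, a(10) = 30, a(11) = 11, a(12) = 12, a(13) = 5, a(14) = 10, a(15) = 19, a(16) = 0, a(17) = 1, a(18) = 38, a(19) = 43, a(20) = 8, a(21) = 33.
The sequence repeats with period 20.
So a(1489) = a(1 + ((1489-1) mod 20)) = a(9) = 21.

21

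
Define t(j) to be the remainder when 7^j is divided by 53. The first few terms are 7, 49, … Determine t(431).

4

We have t(1) = 7,  t(2) = 49,  t(3) = 25,  t(4) = 16,  t(5) = 6,  t(6) = 42,  t(7) = 29,  t(8) = 44,  t(9) = 43,  t(10) = 36,  t(11) = 40,  t(12) = 15,  t(13) = 52,  t(14) = 46,  t(15) = 4,  t(16) = 28,  t(17) = 37,  t(18) = 47,  t(19) = 11,  t(20) = 24,  t(21) = 9,  t(22) = 10,  t(23) = 17,  t(24) = 13,  t(25) = 38,  t(26) = 1,  t(27) = 7.
Since t(27) = t(1) = 7, the sequence is periodic with period 26.
(431 - 1) mod 26 = 14, so t(431) = t(15) = 4.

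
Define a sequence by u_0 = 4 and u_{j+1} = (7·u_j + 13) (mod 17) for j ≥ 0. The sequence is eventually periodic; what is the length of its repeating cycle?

16

Computing terms: u_0 = 4; u_1 = 7; u_2 = 11; u_3 = 5; u_4 = 14; u_5 = 9; u_6 = 8; u_7 = 1; u_8 = 3; u_9 = 0; u_{10} = 13; u_{11} = 2; u_{12} = 10; u_{13} = 15; u_{14} = 16; u_{15} = 6; u_{16} = 4.
Since u_{16} = u_0 = 4, the sequence is periodic with period 16.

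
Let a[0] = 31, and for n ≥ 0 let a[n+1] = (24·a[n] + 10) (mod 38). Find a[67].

16

We have a[0] = 31, a[1] = 32, a[2] = 18, a[3] = 24, a[4] = 16, a[5] = 14, a[6] = 4, a[7] = 30, a[8] = 8, a[9] = 12, a[10] = 32.
Since a[10] = a[1] = 32, the sequence is eventually periodic: after a pre-period of length 1 it cycles with period 9.
For n ≥ 1, a[n] depends only on (n - 1) mod 9. (67 - 1) mod 9 = 3, so a[67] = a[4] = 16.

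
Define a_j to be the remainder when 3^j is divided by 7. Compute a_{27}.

We have a_0 = 1,  a_1 = 3,  a_2 = 2,  a_3 = 6,  a_4 = 4,  a_5 = 5,  a_6 = 1.
The sequence repeats with period 6.
So a_{27} = a_{0 + ((27-0) mod 6)} = a_3 = 6.

6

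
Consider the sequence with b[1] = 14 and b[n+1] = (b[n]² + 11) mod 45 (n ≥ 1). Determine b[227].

2

b[1] = 14,  b[2] = 27,  b[3] = 20,  b[4] = 6,  b[5] = 2,  b[6] = 15,  b[7] = 11,  b[8] = 42,  b[9] = 20.
Since b[9] = b[3] = 20, the sequence is eventually periodic: after a pre-period of length 2 it cycles with period 6.
For n ≥ 3, b[n] depends only on (n - 3) mod 6. (227 - 3) mod 6 = 2, so b[227] = b[5] = 2.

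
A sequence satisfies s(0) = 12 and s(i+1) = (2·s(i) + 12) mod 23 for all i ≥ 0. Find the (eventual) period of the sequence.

11

Listing terms: s(0) = 12,  s(1) = 13,  s(2) = 15,  s(3) = 19,  s(4) = 4,  s(5) = 20,  s(6) = 6,  s(7) = 1,  s(8) = 14,  s(9) = 17,  s(10) = 0,  s(11) = 12.
Since s(11) = s(0) = 12, the sequence is periodic with period 11.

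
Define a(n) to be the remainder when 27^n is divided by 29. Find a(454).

a(1) = 27; a(2) = 4; a(3) = 21; a(4) = 16; a(5) = 26; a(6) = 6; a(7) = 17; a(8) = 24; a(9) = 10; a(10) = 9; a(11) = 11; a(12) = 7; a(13) = 15; a(14) = 28; a(15) = 2; a(16) = 25; a(17) = 8; a(18) = 13; a(19) = 3; a(20) = 23; a(21) = 12; a(22) = 5; a(23) = 19; a(24) = 20; a(25) = 18; a(26) = 22; a(27) = 14; a(28) = 1; a(29) = 27.
The sequence repeats with period 28.
(454 - 1) mod 28 = 5, so a(454) = a(6) = 6.

6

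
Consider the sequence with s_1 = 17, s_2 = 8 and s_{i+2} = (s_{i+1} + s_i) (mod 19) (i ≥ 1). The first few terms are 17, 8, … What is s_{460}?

2

s_1 = 17; s_2 = 8; s_3 = 6; s_4 = 14; s_5 = 1; s_6 = 15; s_7 = 16; s_8 = 12; s_9 = 9; s_{10} = 2; s_{11} = 11; s_{12} = 13; s_{13} = 5; s_{14} = 18; s_{15} = 4; s_{16} = 3; s_{17} = 7; s_{18} = 10; s_{19} = 17; s_{20} = 8.
Since (s_{19}, s_{20}) = (s_1, s_2) = (17, 8) (two consecutive terms determine the rest), the sequence is periodic with period 18.
So s_{460} = s_{1 + ((460-1) mod 18)} = s_{10} = 2.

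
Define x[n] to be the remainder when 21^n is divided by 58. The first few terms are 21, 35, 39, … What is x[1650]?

Listing terms: x[1] = 21, x[2] = 35, x[3] = 39, x[4] = 7, x[5] = 31, x[6] = 13, x[7] = 41, x[8] = 49, x[9] = 43, x[10] = 33, x[11] = 55, x[12] = 53, x[13] = 11, x[14] = 57, x[15] = 37, x[16] = 23, x[17] = 19, x[18] = 51, x[19] = 27, x[20] = 45, x[21] = 17, x[22] = 9, x[23] = 15, x[24] = 25, x[25] = 3, x[26] = 5, x[27] = 47, x[28] = 1, x[29] = 21.
The sequence repeats with period 28.
(1650 - 1) mod 28 = 25, so x[1650] = x[26] = 5.

5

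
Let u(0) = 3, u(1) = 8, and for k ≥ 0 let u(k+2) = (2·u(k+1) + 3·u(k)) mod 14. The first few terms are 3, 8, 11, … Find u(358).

13

u(0) = 3,  u(1) = 8,  u(2) = 11,  u(3) = 4,  u(4) = 13,  u(5) = 10,  u(6) = 3,  u(7) = 8.
The sequence repeats with period 6.
So u(358) = u(0 + ((358-0) mod 6)) = u(4) = 13.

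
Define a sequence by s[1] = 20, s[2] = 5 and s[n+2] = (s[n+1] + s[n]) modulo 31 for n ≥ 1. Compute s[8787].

We have s[1] = 20, s[2] = 5, s[3] = 25, s[4] = 30, s[5] = 24, s[6] = 23, s[7] = 16, s[8] = 8, s[9] = 24, s[10] = 1, s[11] = 25, s[12] = 26, s[13] = 20, s[14] = 15, s[15] = 4, s[16] = 19, s[17] = 23, s[18] = 11, s[19] = 3, s[20] = 14, s[21] = 17, s[22] = 0, s[23] = 17, s[24] = 17, s[25] = 3, s[26] = 20, s[27] = 23, s[28] = 12, s[29] = 4, s[30] = 16, s[31] = 20, s[32] = 5.
The sequence repeats with period 30.
(8787 - 1) mod 30 = 26, so s[8787] = s[27] = 23.

23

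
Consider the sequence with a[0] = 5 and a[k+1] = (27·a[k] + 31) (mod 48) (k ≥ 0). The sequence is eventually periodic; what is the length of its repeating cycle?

a[0] = 5; a[1] = 22; a[2] = 1; a[3] = 10; a[4] = 13; a[5] = 46; a[6] = 25; a[7] = 34; a[8] = 37; a[9] = 22.
Since a[9] = a[1] = 22, the sequence is eventually periodic: after a pre-period of length 1 it cycles with period 8.

8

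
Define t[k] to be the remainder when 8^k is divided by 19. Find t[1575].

18

We have t[1] = 8; t[2] = 7; t[3] = 18; t[4] = 11; t[5] = 12; t[6] = 1; t[7] = 8.
The sequence repeats with period 6.
So t[1575] = t[1 + ((1575-1) mod 6)] = t[3] = 18.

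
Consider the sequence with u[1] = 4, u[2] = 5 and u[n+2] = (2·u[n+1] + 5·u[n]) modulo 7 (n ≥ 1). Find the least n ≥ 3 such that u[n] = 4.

11

Computing terms: u[1] = 4; u[2] = 5; u[3] = 2; u[4] = 1; u[5] = 5; u[6] = 1; u[7] = 6; u[8] = 3; u[9] = 1; u[10] = 3; u[11] = 4; u[12] = 2; u[13] = 3; u[14] = 2; u[15] = 5; u[16] = 6; u[17] = 2; u[18] = 6; u[19] = 1; u[20] = 4; u[21] = 6; u[22] = 4; u[23] = 3; u[24] = 5; u[25] = 4; u[26] = 5.
Since (u[25], u[26]) = (u[1], u[2]) = (4, 5) (two consecutive terms determine the rest), the sequence is periodic with period 24.
The value 4 first appears (with n ≥ 3) at u[11].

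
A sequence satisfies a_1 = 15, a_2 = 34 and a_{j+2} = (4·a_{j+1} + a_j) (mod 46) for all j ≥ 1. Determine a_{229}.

35

Computing terms: a_1 = 15, a_2 = 34, a_3 = 13, a_4 = 40, a_5 = 35, a_6 = 42, a_7 = 19, a_8 = 26, a_9 = 31, a_{10} = 12, a_{11} = 33, a_{12} = 6, a_{13} = 11, a_{14} = 4, a_{15} = 27, a_{16} = 20, a_{17} = 15, a_{18} = 34.
The sequence repeats with period 16.
So a_{229} = a_{1 + ((229-1) mod 16)} = a_5 = 35.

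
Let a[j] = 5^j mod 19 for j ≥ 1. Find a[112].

17

Listing terms: a[1] = 5, a[2] = 6, a[3] = 11, a[4] = 17, a[5] = 9, a[6] = 7, a[7] = 16, a[8] = 4, a[9] = 1, a[10] = 5.
The sequence repeats with period 9.
(112 - 1) mod 9 = 3, so a[112] = a[4] = 17.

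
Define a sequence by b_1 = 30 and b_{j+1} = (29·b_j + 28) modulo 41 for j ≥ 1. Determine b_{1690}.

b_1 = 30; b_2 = 37; b_3 = 35; b_4 = 18; b_5 = 17; b_6 = 29; b_7 = 8; b_8 = 14; b_9 = 24; b_{10} = 27; b_{11} = 32; b_{12} = 13; b_{13} = 36; b_{14} = 6; b_{15} = 38; b_{16} = 23; b_{17} = 39; b_{18} = 11; b_{19} = 19; b_{20} = 5; b_{21} = 9; b_{22} = 2; b_{23} = 4; b_{24} = 21; b_{25} = 22; b_{26} = 10; b_{27} = 31; b_{28} = 25; b_{29} = 15; b_{30} = 12; b_{31} = 7; b_{32} = 26; b_{33} = 3; b_{34} = 33; b_{35} = 1; b_{36} = 16; b_{37} = 0; b_{38} = 28; b_{39} = 20; b_{40} = 34; b_{41} = 30.
Since b_{41} = b_1 = 30, the sequence is periodic with period 40.
So b_{1690} = b_{1 + ((1690-1) mod 40)} = b_{10} = 27.

27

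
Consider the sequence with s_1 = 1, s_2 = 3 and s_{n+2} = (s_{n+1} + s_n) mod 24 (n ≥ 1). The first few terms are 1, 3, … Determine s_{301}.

s_1 = 1,  s_2 = 3,  s_3 = 4,  s_4 = 7,  s_5 = 11,  s_6 = 18,  s_7 = 5,  s_8 = 23,  s_9 = 4,  s_{10} = 3,  s_{11} = 7,  s_{12} = 10,  s_{13} = 17,  s_{14} = 3,  s_{15} = 20,  s_{16} = 23,  s_{17} = 19,  s_{18} = 18,  s_{19} = 13,  s_{20} = 7,  s_{21} = 20,  s_{22} = 3,  s_{23} = 23,  s_{24} = 2,  s_{25} = 1,  s_{26} = 3.
The sequence repeats with period 24.
So s_{301} = s_{1 + ((301-1) mod 24)} = s_{13} = 17.

17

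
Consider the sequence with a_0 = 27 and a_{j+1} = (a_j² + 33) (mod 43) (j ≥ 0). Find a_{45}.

We have a_0 = 27, a_1 = 31, a_2 = 5, a_3 = 15, a_4 = 0, a_5 = 33, a_6 = 4, a_7 = 6, a_8 = 26, a_9 = 21, a_{10} = 1, a_{11} = 34, a_{12} = 28, a_{13} = 0.
Since a_{13} = a_4 = 0, the sequence is eventually periodic: after a pre-period of length 4 it cycles with period 9.
For j ≥ 4, a_j depends only on (j - 4) mod 9. (45 - 4) mod 9 = 5, so a_{45} = a_9 = 21.

21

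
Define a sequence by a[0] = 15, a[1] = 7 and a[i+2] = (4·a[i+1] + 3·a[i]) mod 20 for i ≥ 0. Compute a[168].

a[0] = 15; a[1] = 7; a[2] = 13; a[3] = 13; a[4] = 11; a[5] = 3; a[6] = 5; a[7] = 9; a[8] = 11; a[9] = 11; a[10] = 17; a[11] = 1; a[12] = 15; a[13] = 3; a[14] = 17; a[15] = 17; a[16] = 19; a[17] = 7; a[18] = 5; a[19] = 1; a[20] = 19; a[21] = 19; a[22] = 13; a[23] = 9; a[24] = 15; a[25] = 7.
The sequence repeats with period 24.
So a[168] = a[0 + ((168-0) mod 24)] = a[0] = 15.

15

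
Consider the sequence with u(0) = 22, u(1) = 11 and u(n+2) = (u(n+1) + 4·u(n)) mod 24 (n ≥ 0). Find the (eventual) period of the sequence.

8

We have u(0) = 22,  u(1) = 11,  u(2) = 3,  u(3) = 23,  u(4) = 11,  u(5) = 7,  u(6) = 3,  u(7) = 7,  u(8) = 19,  u(9) = 23,  u(10) = 3,  u(11) = 23.
Since (u(10), u(11)) = (u(2), u(3)) = (3, 23) (two consecutive terms determine the rest), the sequence is eventually periodic: after a pre-period of length 2 it cycles with period 8.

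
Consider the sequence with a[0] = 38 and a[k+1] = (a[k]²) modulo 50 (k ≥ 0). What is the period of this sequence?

Listing terms: a[0] = 38,  a[1] = 44,  a[2] = 36,  a[3] = 46,  a[4] = 16,  a[5] = 6,  a[6] = 36.
Since a[6] = a[2] = 36, the sequence is eventually periodic: after a pre-period of length 2 it cycles with period 4.

4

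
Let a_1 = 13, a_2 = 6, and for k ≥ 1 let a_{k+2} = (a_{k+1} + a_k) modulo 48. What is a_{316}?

We have a_1 = 13; a_2 = 6; a_3 = 19; a_4 = 25; a_5 = 44; a_6 = 21; a_7 = 17; a_8 = 38; a_9 = 7; a_{10} = 45; a_{11} = 4; a_{12} = 1; a_{13} = 5; a_{14} = 6; a_{15} = 11; a_{16} = 17; a_{17} = 28; a_{18} = 45; a_{19} = 25; a_{20} = 22; a_{21} = 47; a_{22} = 21; a_{23} = 20; a_{24} = 41; a_{25} = 13; a_{26} = 6.
Since (a_{25}, a_{26}) = (a_1, a_2) = (13, 6) (two consecutive terms determine the rest), the sequence is periodic with period 24.
(316 - 1) mod 24 = 3, so a_{316} = a_4 = 25.

25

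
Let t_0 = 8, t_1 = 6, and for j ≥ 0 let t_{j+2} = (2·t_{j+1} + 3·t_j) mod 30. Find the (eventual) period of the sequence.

4

We have t_0 = 8,  t_1 = 6,  t_2 = 6,  t_3 = 0,  t_4 = 18,  t_5 = 6,  t_6 = 6.
Since (t_5, t_6) = (t_1, t_2) = (6, 6) (two consecutive terms determine the rest), the sequence is eventually periodic: after a pre-period of length 1 it cycles with period 4.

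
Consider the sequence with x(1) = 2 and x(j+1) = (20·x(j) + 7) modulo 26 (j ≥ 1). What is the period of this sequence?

We have x(1) = 2,  x(2) = 21,  x(3) = 11,  x(4) = 19,  x(5) = 23,  x(6) = 25,  x(7) = 13,  x(8) = 7,  x(9) = 17,  x(10) = 9,  x(11) = 5,  x(12) = 3,  x(13) = 15,  x(14) = 21.
Since x(14) = x(2) = 21, the sequence is eventually periodic: after a pre-period of length 1 it cycles with period 12.

12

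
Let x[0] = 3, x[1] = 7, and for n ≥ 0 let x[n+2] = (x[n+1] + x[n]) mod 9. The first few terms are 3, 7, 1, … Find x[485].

Computing terms: x[0] = 3,  x[1] = 7,  x[2] = 1,  x[3] = 8,  x[4] = 0,  x[5] = 8,  x[6] = 8,  x[7] = 7,  x[8] = 6,  x[9] = 4,  x[10] = 1,  x[11] = 5,  x[12] = 6,  x[13] = 2,  x[14] = 8,  x[15] = 1,  x[16] = 0,  x[17] = 1,  x[18] = 1,  x[19] = 2,  x[20] = 3,  x[21] = 5,  x[22] = 8,  x[23] = 4,  x[24] = 3,  x[25] = 7.
The sequence repeats with period 24.
(485 - 0) mod 24 = 5, so x[485] = x[5] = 8.

8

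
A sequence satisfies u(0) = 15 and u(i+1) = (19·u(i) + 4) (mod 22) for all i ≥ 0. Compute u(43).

19

We have u(0) = 15, u(1) = 3, u(2) = 17, u(3) = 19, u(4) = 13, u(5) = 9, u(6) = 21, u(7) = 7, u(8) = 5, u(9) = 11, u(10) = 15.
The sequence repeats with period 10.
So u(43) = u(0 + ((43-0) mod 10)) = u(3) = 19.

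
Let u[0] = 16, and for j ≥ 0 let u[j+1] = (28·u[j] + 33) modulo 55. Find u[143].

46

We have u[0] = 16,  u[1] = 41,  u[2] = 26,  u[3] = 46,  u[4] = 1,  u[5] = 6,  u[6] = 36,  u[7] = 51,  u[8] = 31,  u[9] = 21,  u[10] = 16.
The sequence repeats with period 10.
(143 - 0) mod 10 = 3, so u[143] = u[3] = 46.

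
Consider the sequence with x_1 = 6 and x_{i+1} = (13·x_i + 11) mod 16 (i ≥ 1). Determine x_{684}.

Computing terms: x_1 = 6, x_2 = 9, x_3 = 0, x_4 = 11, x_5 = 10, x_6 = 13, x_7 = 4, x_8 = 15, x_9 = 14, x_{10} = 1, x_{11} = 8, x_{12} = 3, x_{13} = 2, x_{14} = 5, x_{15} = 12, x_{16} = 7, x_{17} = 6.
Since x_{17} = x_1 = 6, the sequence is periodic with period 16.
So x_{684} = x_{1 + ((684-1) mod 16)} = x_{12} = 3.

3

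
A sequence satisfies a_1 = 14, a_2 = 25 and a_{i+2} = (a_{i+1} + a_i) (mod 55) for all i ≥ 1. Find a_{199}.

3

We have a_1 = 14,  a_2 = 25,  a_3 = 39,  a_4 = 9,  a_5 = 48,  a_6 = 2,  a_7 = 50,  a_8 = 52,  a_9 = 47,  a_{10} = 44,  a_{11} = 36,  a_{12} = 25,  a_{13} = 6,  a_{14} = 31,  a_{15} = 37,  a_{16} = 13,  a_{17} = 50,  a_{18} = 8,  a_{19} = 3,  a_{20} = 11,  a_{21} = 14,  a_{22} = 25.
Since (a_{21}, a_{22}) = (a_1, a_2) = (14, 25) (two consecutive terms determine the rest), the sequence is periodic with period 20.
(199 - 1) mod 20 = 18, so a_{199} = a_{19} = 3.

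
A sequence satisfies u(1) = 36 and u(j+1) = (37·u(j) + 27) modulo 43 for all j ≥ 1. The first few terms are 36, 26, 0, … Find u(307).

36

Computing terms: u(1) = 36,  u(2) = 26,  u(3) = 0,  u(4) = 27,  u(5) = 37,  u(6) = 20,  u(7) = 36.
The sequence repeats with period 6.
So u(307) = u(1 + ((307-1) mod 6)) = u(1) = 36.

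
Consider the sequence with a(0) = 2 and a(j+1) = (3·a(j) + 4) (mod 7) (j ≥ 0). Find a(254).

We have a(0) = 2, a(1) = 3, a(2) = 6, a(3) = 1, a(4) = 0, a(5) = 4, a(6) = 2.
Since a(6) = a(0) = 2, the sequence is periodic with period 6.
So a(254) = a(0 + ((254-0) mod 6)) = a(2) = 6.

6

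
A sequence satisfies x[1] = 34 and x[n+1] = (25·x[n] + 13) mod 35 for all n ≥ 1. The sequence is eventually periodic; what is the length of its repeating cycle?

3

Computing terms: x[1] = 34,  x[2] = 23,  x[3] = 28,  x[4] = 13,  x[5] = 23.
Since x[5] = x[2] = 23, the sequence is eventually periodic: after a pre-period of length 1 it cycles with period 3.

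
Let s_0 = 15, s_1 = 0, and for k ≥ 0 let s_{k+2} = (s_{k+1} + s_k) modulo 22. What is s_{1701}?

11

Computing terms: s_0 = 15,  s_1 = 0,  s_2 = 15,  s_3 = 15,  s_4 = 8,  s_5 = 1,  s_6 = 9,  s_7 = 10,  s_8 = 19,  s_9 = 7,  s_{10} = 4,  s_{11} = 11,  s_{12} = 15,  s_{13} = 4,  s_{14} = 19,  s_{15} = 1,  s_{16} = 20,  s_{17} = 21,  s_{18} = 19,  s_{19} = 18,  s_{20} = 15,  s_{21} = 11,  s_{22} = 4,  s_{23} = 15,  s_{24} = 19,  s_{25} = 12,  s_{26} = 9,  s_{27} = 21,  s_{28} = 8,  s_{29} = 7,  s_{30} = 15,  s_{31} = 0.
The sequence repeats with period 30.
So s_{1701} = s_{0 + ((1701-0) mod 30)} = s_{21} = 11.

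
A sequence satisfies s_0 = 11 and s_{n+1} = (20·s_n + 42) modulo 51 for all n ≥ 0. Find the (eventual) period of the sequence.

Listing terms: s_0 = 11, s_1 = 7, s_2 = 29, s_3 = 10, s_4 = 38, s_5 = 37, s_6 = 17, s_7 = 25, s_8 = 32, s_9 = 19, s_{10} = 14, s_{11} = 16, s_{12} = 5, s_{13} = 40, s_{14} = 26, s_{15} = 1, s_{16} = 11.
Since s_{16} = s_0 = 11, the sequence is periodic with period 16.

16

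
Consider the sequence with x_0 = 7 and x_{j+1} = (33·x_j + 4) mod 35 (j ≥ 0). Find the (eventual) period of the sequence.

Computing terms: x_0 = 7, x_1 = 25, x_2 = 24, x_3 = 26, x_4 = 22, x_5 = 30, x_6 = 14, x_7 = 11, x_8 = 17, x_9 = 5, x_{10} = 29, x_{11} = 16, x_{12} = 7.
Since x_{12} = x_0 = 7, the sequence is periodic with period 12.

12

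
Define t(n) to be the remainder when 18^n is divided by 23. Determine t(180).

Listing terms: t(1) = 18; t(2) = 2; t(3) = 13; t(4) = 4; t(5) = 3; t(6) = 8; t(7) = 6; t(8) = 16; t(9) = 12; t(10) = 9; t(11) = 1; t(12) = 18.
The sequence repeats with period 11.
So t(180) = t(1 + ((180-1) mod 11)) = t(4) = 4.

4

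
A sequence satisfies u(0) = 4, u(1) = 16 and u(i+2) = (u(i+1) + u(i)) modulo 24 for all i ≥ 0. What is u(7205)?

Listing terms: u(0) = 4; u(1) = 16; u(2) = 20; u(3) = 12; u(4) = 8; u(5) = 20; u(6) = 4; u(7) = 0; u(8) = 4; u(9) = 4; u(10) = 8; u(11) = 12; u(12) = 20; u(13) = 8; u(14) = 4; u(15) = 12; u(16) = 16; u(17) = 4; u(18) = 20; u(19) = 0; u(20) = 20; u(21) = 20; u(22) = 16; u(23) = 12; u(24) = 4; u(25) = 16.
Since (u(24), u(25)) = (u(0), u(1)) = (4, 16) (two consecutive terms determine the rest), the sequence is periodic with period 24.
(7205 - 0) mod 24 = 5, so u(7205) = u(5) = 20.

20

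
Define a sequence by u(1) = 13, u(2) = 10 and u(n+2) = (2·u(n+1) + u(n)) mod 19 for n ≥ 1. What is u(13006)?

We have u(1) = 13, u(2) = 10, u(3) = 14, u(4) = 0, u(5) = 14, u(6) = 9, u(7) = 13, u(8) = 16, u(9) = 7, u(10) = 11, u(11) = 10, u(12) = 12, u(13) = 15, u(14) = 4, u(15) = 4, u(16) = 12, u(17) = 9, u(18) = 11, u(19) = 12, u(20) = 16, u(21) = 6, u(22) = 9, u(23) = 5, u(24) = 0, u(25) = 5, u(26) = 10, u(27) = 6, u(28) = 3, u(29) = 12, u(30) = 8, u(31) = 9, u(32) = 7, u(33) = 4, u(34) = 15, u(35) = 15, u(36) = 7, u(37) = 10, u(38) = 8, u(39) = 7, u(40) = 3, u(41) = 13, u(42) = 10.
Since (u(41), u(42)) = (u(1), u(2)) = (13, 10) (two consecutive terms determine the rest), the sequence is periodic with period 40.
So u(13006) = u(1 + ((13006-1) mod 40)) = u(6) = 9.

9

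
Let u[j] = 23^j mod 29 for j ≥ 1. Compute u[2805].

u[1] = 23, u[2] = 7, u[3] = 16, u[4] = 20, u[5] = 25, u[6] = 24, u[7] = 1, u[8] = 23.
The sequence repeats with period 7.
(2805 - 1) mod 7 = 4, so u[2805] = u[5] = 25.

25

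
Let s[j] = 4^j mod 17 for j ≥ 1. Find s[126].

16

We have s[1] = 4, s[2] = 16, s[3] = 13, s[4] = 1, s[5] = 4.
The sequence repeats with period 4.
(126 - 1) mod 4 = 1, so s[126] = s[2] = 16.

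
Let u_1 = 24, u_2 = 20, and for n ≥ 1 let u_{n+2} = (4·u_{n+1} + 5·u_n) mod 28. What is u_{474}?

We have u_1 = 24; u_2 = 20; u_3 = 4; u_4 = 4; u_5 = 8; u_6 = 24; u_7 = 24; u_8 = 20.
The sequence repeats with period 6.
So u_{474} = u_{1 + ((474-1) mod 6)} = u_6 = 24.

24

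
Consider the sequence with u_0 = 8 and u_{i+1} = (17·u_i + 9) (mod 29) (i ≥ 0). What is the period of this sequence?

Computing terms: u_0 = 8; u_1 = 0; u_2 = 9; u_3 = 17; u_4 = 8.
Since u_4 = u_0 = 8, the sequence is periodic with period 4.

4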